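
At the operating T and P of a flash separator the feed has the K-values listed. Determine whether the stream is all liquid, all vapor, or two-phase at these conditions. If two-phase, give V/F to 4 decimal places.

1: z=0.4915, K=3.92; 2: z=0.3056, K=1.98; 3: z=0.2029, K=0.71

all vapor

ΣzᵢKᵢ = 2.6758; Σzᵢ/Kᵢ = 0.5655.
Since Σzᵢ/Kᵢ < 1 the mixture is above its dew point — single vapor phase.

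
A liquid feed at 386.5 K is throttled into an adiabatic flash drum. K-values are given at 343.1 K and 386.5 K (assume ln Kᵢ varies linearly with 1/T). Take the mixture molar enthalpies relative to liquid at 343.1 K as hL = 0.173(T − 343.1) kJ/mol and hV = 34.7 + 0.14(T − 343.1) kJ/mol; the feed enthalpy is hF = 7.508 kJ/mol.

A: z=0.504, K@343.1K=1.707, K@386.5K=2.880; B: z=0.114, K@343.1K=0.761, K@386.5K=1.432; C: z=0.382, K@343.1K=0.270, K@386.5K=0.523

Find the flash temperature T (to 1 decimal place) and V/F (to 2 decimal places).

Adiabatic flash: solve Rachford–Rice at each trial T, then check hF = ψ·hV(T) + (1−ψ)·hL(T).
  T = 343.1 K: K = (1.707, 0.761, 0.270), RR gives ψ = 0.109, H_out = 3.774 kJ/mol
  T = 386.5 K: K = (2.880, 1.432, 0.523), RR gives ψ = 1.000, H_out = 40.776 kJ/mol
  T = 364.8 K: K = (2.252, 1.064, 0.383), RR gives ψ = 0.589, H_out = 23.780 kJ/mol
  T = 354.0 K: K = (1.970, 0.905, 0.324), RR gives ψ = 0.377, H_out = 14.834 kJ/mol
  T = 348.6 K: K = (1.837, 0.832, 0.296), RR gives ψ = 0.255, H_out = 9.757 kJ/mol
  T = 345.9 K: K = (1.773, 0.796, 0.283), RR gives ψ = 0.187, H_out = 6.949 kJ/mol
  T = 347.2 K: K = (1.804, 0.813, 0.289), RR gives ψ = 0.220, H_out = 8.328 kJ/mol
Linear interpolation between T = 345.9 (H_out = 6.949) and T = 347.2 (H_out = 8.328) on hF = 7.508 gives T ≈ 346.4 K, at which ψ = 0.20.

T = 346.4 K, V/F = 0.20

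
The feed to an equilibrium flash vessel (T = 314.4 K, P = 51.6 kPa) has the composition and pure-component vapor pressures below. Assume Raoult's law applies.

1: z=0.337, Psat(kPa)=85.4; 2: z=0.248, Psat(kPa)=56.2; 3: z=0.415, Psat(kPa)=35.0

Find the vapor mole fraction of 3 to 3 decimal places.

y_3 = 0.363

Raoult's law: Kᵢ = Pᵢˢᵃᵗ/P = Pᵢˢᵃᵗ/51.6.
  K_1 = 85.4/51.6 = 1.65504, K_2 = 56.2/51.6 = 1.08915, K_3 = 35.0/51.6 = 0.67829
Newton–Raphson from ψ = 0.5:
  ψ = 0.500: g = 0.0284, g' = -0.145 → ψ = 0.696
  ψ = 0.696: g = 0.0005, g' = -0.141 → ψ = 0.699
Converged at ψ = 0.699.
Compositions from xᵢ = zᵢ/(1+ψ(Kᵢ−1)), yᵢ = Kᵢxᵢ:
  1: x = 0.231, y = 0.383
  2: x = 0.233, y = 0.254
  3: x = 0.535, y = 0.363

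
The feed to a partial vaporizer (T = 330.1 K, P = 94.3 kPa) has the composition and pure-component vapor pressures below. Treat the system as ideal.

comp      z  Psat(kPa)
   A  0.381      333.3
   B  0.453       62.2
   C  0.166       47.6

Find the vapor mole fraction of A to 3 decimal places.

Raoult's law: Kᵢ = Pᵢˢᵃᵗ/P = Pᵢˢᵃᵗ/94.3.
  K_A = 333.3/94.3 = 3.53446, K_B = 62.2/94.3 = 0.65960, K_C = 47.6/94.3 = 0.50477
Let β = V/F and solve Σ zᵢ(Kᵢ−1)/(1+β(Kᵢ−1)) = 0.
Feasibility: ΣzᵢKᵢ = 1.729, Σzᵢ/Kᵢ = 1.123 — both > 1, two phases present.
Iterate (Newton) starting at β = 0.51:
  β = 0.510: g = 0.1246, g' = -0.615 → β = 0.713
  β = 0.713: g = 0.0135, g' = -0.500 → β = 0.740
Converged at β = 0.740.
Compositions from xᵢ = zᵢ/(1+β(Kᵢ−1)), yᵢ = Kᵢxᵢ:
  A: x = 0.133, y = 0.468
  B: x = 0.605, y = 0.399
  C: x = 0.262, y = 0.132

y_A = 0.468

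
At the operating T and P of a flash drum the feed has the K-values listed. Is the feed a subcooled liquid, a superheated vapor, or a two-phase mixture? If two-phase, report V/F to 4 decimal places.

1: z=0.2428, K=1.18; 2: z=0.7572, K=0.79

ΣzᵢKᵢ = 0.8847; Σzᵢ/Kᵢ = 1.1642.
Since ΣzᵢKᵢ < 1 the mixture is below its bubble point — single liquid phase.

subcooled liquid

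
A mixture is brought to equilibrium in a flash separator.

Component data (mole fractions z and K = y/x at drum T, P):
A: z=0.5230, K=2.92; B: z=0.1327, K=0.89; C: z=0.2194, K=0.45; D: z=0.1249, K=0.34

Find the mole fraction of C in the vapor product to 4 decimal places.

y_C = 0.1740

Material balance + equilibrium reduce to Σ zᵢ(Kᵢ−1)/(1+ψ(Kᵢ−1)) = 0.
Feasibility: ΣzᵢKᵢ = 1.7865, Σzᵢ/Kᵢ = 1.1831 — both > 1, two phases present.
Newton–Raphson from ψ = 0.31:
  ψ = 0.3100: g = 0.36526, g' = -0.9418 → ψ = 0.6978
  ψ = 0.6978: g = 0.06471, g' = -0.7158 → ψ = 0.7882
  ψ = 0.7882: g = -0.00129, g' = -0.7503 → ψ = 0.7865
Converged at ψ = 0.7865.
Compositions from xᵢ = zᵢ/(1+ψ(Kᵢ−1)), yᵢ = Kᵢxᵢ:
  A: x = 0.2084, y = 0.6084
  B: x = 0.1453, y = 0.1293
  C: x = 0.3867, y = 0.1740
  D: x = 0.2597, y = 0.0883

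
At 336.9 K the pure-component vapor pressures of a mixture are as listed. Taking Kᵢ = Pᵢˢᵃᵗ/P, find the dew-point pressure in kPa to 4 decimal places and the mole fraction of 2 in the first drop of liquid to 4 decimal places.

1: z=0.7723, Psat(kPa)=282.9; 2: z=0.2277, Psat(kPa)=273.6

Pdew = 280.7272 kPa, x_2 = 0.2336

At the dew point ψ → 1, so Σzᵢ/Kᵢ = 1 with Kᵢ = Pᵢˢᵃᵗ/P ⇒ 1/P = Σzᵢ/Pᵢˢᵃᵗ.
1/P = 0.7723/282.9 + 0.2277/273.6 = 0.0035622 ⇒ P = 280.7272 kPa
xᵢ = zᵢP/Pᵢˢᵃᵗ ⇒ x_2 = 0.2277·280.7272/273.6 = 0.2336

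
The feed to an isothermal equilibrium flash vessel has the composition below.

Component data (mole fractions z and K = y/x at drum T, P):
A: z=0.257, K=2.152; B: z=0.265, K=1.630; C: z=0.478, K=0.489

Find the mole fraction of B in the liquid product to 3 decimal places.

Rachford–Rice: g(ψ) = Σ zᵢ(Kᵢ−1)/(1+ψ(Kᵢ−1)) = 0.
Check two-phase: ΣzᵢKᵢ = 1.219 > 1 and Σzᵢ/Kᵢ = 1.260 > 1, so g(0) = 0.219 > 0 and g(1) = -0.260 < 0.
Newton–Raphson from ψ = 0.5:
  ψ = 0.500: g = -0.0133, g' = -0.423 → ψ = 0.469
Converged at ψ = 0.469.
Compositions from xᵢ = zᵢ/(1+ψ(Kᵢ−1)), yᵢ = Kᵢxᵢ:
  A: x = 0.167, y = 0.359
  B: x = 0.205, y = 0.333
  C: x = 0.629, y = 0.307

x_B = 0.205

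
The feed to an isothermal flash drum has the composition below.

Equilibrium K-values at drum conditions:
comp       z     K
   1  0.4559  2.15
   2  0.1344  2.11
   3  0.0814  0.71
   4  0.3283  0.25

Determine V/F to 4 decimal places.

V/F = 0.5091

Newton–Raphson from V/F = 0.31:
  V/F = 0.3100: g = 0.15074, g' = -0.7411 → V/F = 0.5134
  V/F = 0.5134: g = -0.00345, g' = -0.8033 → V/F = 0.5091
Converged at V/F = 0.5091.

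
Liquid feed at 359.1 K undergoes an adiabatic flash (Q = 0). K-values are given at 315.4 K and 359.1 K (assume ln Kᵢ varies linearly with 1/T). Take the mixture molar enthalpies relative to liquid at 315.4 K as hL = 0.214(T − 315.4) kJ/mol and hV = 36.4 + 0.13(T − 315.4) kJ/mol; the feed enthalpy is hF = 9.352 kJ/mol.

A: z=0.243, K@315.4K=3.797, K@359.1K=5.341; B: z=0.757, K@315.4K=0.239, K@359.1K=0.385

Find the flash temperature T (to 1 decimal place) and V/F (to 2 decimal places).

Adiabatic flash: solve Rachford–Rice at each trial T, then check hF = ψ·hV(T) + (1−ψ)·hL(T).
  T = 315.4 K: K = (3.797, 0.239), RR gives ψ = 0.049, H_out = 1.772 kJ/mol
  T = 359.1 K: K = (5.341, 0.385), RR gives ψ = 0.221, H_out = 16.576 kJ/mol
  T = 337.2 K: K = (4.552, 0.308), RR gives ψ = 0.138, H_out = 9.434 kJ/mol
  T = 326.3 K: K = (4.170, 0.272), RR gives ψ = 0.095, H_out = 5.710 kJ/mol
  T = 331.8 K: K = (4.361, 0.290), RR gives ψ = 0.117, H_out = 7.610 kJ/mol
  T = 334.5 K: K = (4.456, 0.299), RR gives ψ = 0.128, H_out = 8.527 kJ/mol
  T = 335.9 K: K = (4.506, 0.304), RR gives ψ = 0.133, H_out = 8.998 kJ/mol
Linear interpolation between T = 335.9 (H_out = 8.998) and T = 337.2 (H_out = 9.434) on hF = 9.352 gives T ≈ 337.0 K, at which ψ = 0.14.

T = 337.0 K, V/F = 0.14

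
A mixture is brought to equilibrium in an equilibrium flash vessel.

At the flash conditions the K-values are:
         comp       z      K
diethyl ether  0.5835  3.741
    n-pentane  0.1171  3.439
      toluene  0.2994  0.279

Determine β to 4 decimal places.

β = 0.8603

Material balance + equilibrium reduce to Σ zᵢ(Kᵢ−1)/(1+β(Kᵢ−1)) = 0.
Check two-phase: ΣzᵢKᵢ = 2.6691 > 1 and Σzᵢ/Kᵢ = 1.2631 > 1, so g(0) = 1.6691 > 0 and g(1) = -0.2631 < 0.
Newton iteration, β⁰ = 0.5:
  β = 0.5000: g = 0.46582, g' = -1.3021 → β = 0.8577
  β = 0.8577: g = 0.00391, g' = -1.5322 → β = 0.8603
Converged at β = 0.8603.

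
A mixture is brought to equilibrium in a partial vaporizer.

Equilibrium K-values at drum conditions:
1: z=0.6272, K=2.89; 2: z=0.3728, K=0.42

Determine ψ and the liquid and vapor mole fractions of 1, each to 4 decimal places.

ψ = 0.8841, x_1 = 0.2348, y_1 = 0.6786

Binary case is linear: z₁(K₁−1)(1+ψ(K₂−1)) + z₂(K₂−1)(1+ψ(K₁−1)) = 0
⇒ ψ = [z₁(K₁−1)+z₂(K₂−1)] / [−(K₁−1)(K₂−1)] = 0.96918/1.09620 = 0.8841
Compositions from xᵢ = zᵢ/(1+ψ(Kᵢ−1)), yᵢ = Kᵢxᵢ:
  1: x = 0.2348, y = 0.6786
  2: x = 0.7652, y = 0.3214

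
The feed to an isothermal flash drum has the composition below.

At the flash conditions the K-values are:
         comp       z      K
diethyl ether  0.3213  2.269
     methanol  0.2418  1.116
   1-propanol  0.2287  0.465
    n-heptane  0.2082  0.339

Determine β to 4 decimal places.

β = 0.3098

Let β = V/F and solve Σ zᵢ(Kᵢ−1)/(1+β(Kᵢ−1)) = 0.
Feasibility: ΣzᵢKᵢ = 1.1758, Σzᵢ/Kᵢ = 1.4643 — both > 1, two phases present.
Iterate (Newton) starting at β = 0.5:
  β = 0.5000: g = -0.09663, g' = -0.5215 → β = 0.3147
  β = 0.3147: g = -0.00247, g' = -0.5069 → β = 0.3098
Converged at β = 0.3098.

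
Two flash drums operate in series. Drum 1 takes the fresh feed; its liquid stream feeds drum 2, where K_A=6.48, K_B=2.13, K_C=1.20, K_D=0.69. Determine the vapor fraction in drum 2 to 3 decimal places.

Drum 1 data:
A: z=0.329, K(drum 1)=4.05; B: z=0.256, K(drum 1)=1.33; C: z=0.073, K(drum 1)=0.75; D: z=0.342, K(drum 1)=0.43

Drum 1:
Material balance + equilibrium reduce to Σ zᵢ(Kᵢ−1)/(1+ψ₁(Kᵢ−1)) = 0.
Feasibility: ΣzᵢKᵢ = 1.875, Σzᵢ/Kᵢ = 1.166 — both > 1, two phases present.
Newton iteration, ψ₁⁰ = 0.69:
  ψ₁ = 0.690: g = 0.0487, g' = -0.645 → ψ₁ = 0.766
  ψ₁ = 0.766: g = -0.0001, g' = -0.650 → ψ₁ = 0.765
Converged at ψ₁ = 0.765.
Drum-1 compositions:
  A: x = 0.099, y = 0.400
  B: x = 0.204, y = 0.272
  C: x = 0.090, y = 0.068
  D: x = 0.607, y = 0.261
Drum-2 feed = drum-1 liquid: z₂ = (0.0987, 0.2044, 0.0903, 0.6067).
Drum 2:
Newton iteration, ψ₂⁰ = 0.5:
  ψ₂ = 0.500: g = 0.0860, g' = -0.403 → ψ₂ = 0.713
  ψ₂ = 0.713: g = 0.0123, g' = -0.302 → ψ₂ = 0.754
  ψ₂ = 0.754: g = 0.0002, g' = -0.291 → ψ₂ = 0.755
Converged at ψ₂ = 0.755.
  A: x = 0.019, y = 0.124
  B: x = 0.110, y = 0.235
  C: x = 0.078, y = 0.094
  D: x = 0.792, y = 0.547

V/F (drum 2) = 0.755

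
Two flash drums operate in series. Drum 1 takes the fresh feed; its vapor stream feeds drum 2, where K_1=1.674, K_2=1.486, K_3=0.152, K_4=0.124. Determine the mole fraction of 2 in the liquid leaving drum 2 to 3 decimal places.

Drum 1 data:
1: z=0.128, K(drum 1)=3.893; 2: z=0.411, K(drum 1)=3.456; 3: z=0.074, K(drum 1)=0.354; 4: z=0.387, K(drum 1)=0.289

x_2 (drum 2) = 0.480

Drum 1:
Material balance + equilibrium reduce to Σ zᵢ(Kᵢ−1)/(1+ψ₁(Kᵢ−1)) = 0.
Feasibility: ΣzᵢKᵢ = 2.057, Σzᵢ/Kᵢ = 1.700 — both > 1, two phases present.
Iterate (Newton) starting at ψ₁ = 0.69:
  ψ₁ = 0.690: g = -0.1282, g' = -1.315 → ψ₁ = 0.593
  ψ₁ = 0.593: g = -0.0053, g' = -1.222 → ψ₁ = 0.588
Converged at ψ₁ = 0.588.
Drum-1 compositions:
  1: x = 0.047, y = 0.184
  2: x = 0.168, y = 0.581
  3: x = 0.119, y = 0.042
  4: x = 0.665, y = 0.192
Drum-2 feed = drum-1 vapor: z₂ = (0.1845, 0.5811, 0.0422, 0.1922).
Drum 2:
Material balance + equilibrium reduce to Σ zᵢ(Kᵢ−1)/(1+ψ₂(Kᵢ−1)) = 0.
g(0) = ΣzᵢKᵢ − 1 = 0.203 and g(1) = 1 − Σzᵢ/Kᵢ = -1.329, so a root lies in (0, 1).
Newton–Raphson from ψ₂ = 0.6:
  ψ₂ = 0.600: g = -0.1207, g' = -0.906 → ψ₂ = 0.467
  ψ₂ = 0.467: g = -0.0194, g' = -0.645 → ψ₂ = 0.437
  ψ₂ = 0.437: g = -0.0006, g' = -0.607 → ψ₂ = 0.436
Converged at ψ₂ = 0.436.
  1: x = 0.143, y = 0.239
  2: x = 0.480, y = 0.713
  3: x = 0.067, y = 0.010
  4: x = 0.311, y = 0.039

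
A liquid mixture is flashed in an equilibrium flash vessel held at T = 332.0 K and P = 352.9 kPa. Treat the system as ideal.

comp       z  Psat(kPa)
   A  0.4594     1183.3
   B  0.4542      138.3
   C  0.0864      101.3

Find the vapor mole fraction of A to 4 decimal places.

Raoult's law: Kᵢ = Pᵢˢᵃᵗ/P = Pᵢˢᵃᵗ/352.9.
  K_A = 1183.3/352.9 = 3.353075, K_B = 138.3/352.9 = 0.391896, K_C = 101.3/352.9 = 0.287050
Rachford–Rice: g(β) = Σ zᵢ(Kᵢ−1)/(1+β(Kᵢ−1)) = 0.
Check two-phase: ΣzᵢKᵢ = 1.7432 > 1 and Σzᵢ/Kᵢ = 1.5970 > 1, so g(0) = 0.7432 > 0 and g(1) = -0.5970 < 0.
Iterate (Newton) starting at β = 0.49:
  β = 0.4900: g = 0.01399, g' = -0.9933 → β = 0.5041
Converged at β = 0.5041.
Compositions from xᵢ = zᵢ/(1+β(Kᵢ−1)), yᵢ = Kᵢxᵢ:
  A: x = 0.2101, y = 0.7046
  B: x = 0.6550, y = 0.2567
  C: x = 0.1349, y = 0.0387

y_A = 0.7046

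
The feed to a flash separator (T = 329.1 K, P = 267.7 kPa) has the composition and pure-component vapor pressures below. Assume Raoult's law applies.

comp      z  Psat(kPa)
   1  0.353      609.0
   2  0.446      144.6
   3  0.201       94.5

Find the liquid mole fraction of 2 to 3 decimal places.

x_2 = 0.484

Raoult's law: Kᵢ = Pᵢˢᵃᵗ/P = Pᵢˢᵃᵗ/267.7.
  K_1 = 609.0/267.7 = 2.27493, K_2 = 144.6/267.7 = 0.54016, K_3 = 94.5/267.7 = 0.35301
Material balance + equilibrium reduce to Σ zᵢ(Kᵢ−1)/(1+ψ(Kᵢ−1)) = 0.
Check two-phase: ΣzᵢKᵢ = 1.115 > 1 and Σzᵢ/Kᵢ = 1.550 > 1, so g(0) = 0.115 > 0 and g(1) = -0.550 < 0.
Newton iteration, ψ⁰ = 0.3:
  ψ = 0.300: g = -0.0737, g' = -0.557 → ψ = 0.168
  ψ = 0.168: g = 0.0028, g' = -0.606 → ψ = 0.172
Converged at ψ = 0.172.
Compositions from xᵢ = zᵢ/(1+ψ(Kᵢ−1)), yᵢ = Kᵢxᵢ:
  1: x = 0.289, y = 0.659
  2: x = 0.484, y = 0.262
  3: x = 0.226, y = 0.080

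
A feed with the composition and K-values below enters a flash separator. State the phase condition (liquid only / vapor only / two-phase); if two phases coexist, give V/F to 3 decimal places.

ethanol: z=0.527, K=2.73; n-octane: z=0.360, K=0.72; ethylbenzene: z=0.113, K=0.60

ΣzᵢKᵢ = 1.766; Σzᵢ/Kᵢ = 0.881.
Since Σzᵢ/Kᵢ < 1 the mixture is above its dew point — single vapor phase.

vapor only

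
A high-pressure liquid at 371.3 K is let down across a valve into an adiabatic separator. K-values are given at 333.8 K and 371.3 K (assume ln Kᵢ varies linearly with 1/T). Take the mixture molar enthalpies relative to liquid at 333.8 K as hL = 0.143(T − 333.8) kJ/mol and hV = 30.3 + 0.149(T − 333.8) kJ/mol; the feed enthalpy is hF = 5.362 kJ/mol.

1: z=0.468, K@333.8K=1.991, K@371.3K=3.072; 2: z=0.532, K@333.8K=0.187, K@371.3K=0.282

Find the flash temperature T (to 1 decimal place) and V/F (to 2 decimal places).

T = 341.4 K, V/F = 0.14

Adiabatic flash: solve Rachford–Rice at each trial T, then check hF = ψ·hV(T) + (1−ψ)·hL(T).
  T = 333.8 K: K = (1.991, 0.187), RR gives ψ = 0.039, H_out = 1.176 kJ/mol
  T = 371.3 K: K = (3.072, 0.282), RR gives ψ = 0.395, H_out = 17.422 kJ/mol
  T = 352.6 K: K = (2.503, 0.232), RR gives ψ = 0.256, H_out = 10.465 kJ/mol
  T = 343.2 K: K = (2.239, 0.209), RR gives ψ = 0.162, H_out = 6.276 kJ/mol
  T = 338.5 K: K = (2.113, 0.198), RR gives ψ = 0.106, H_out = 3.875 kJ/mol
  T = 340.9 K: K = (2.177, 0.204), RR gives ψ = 0.136, H_out = 5.133 kJ/mol
Linear interpolation between T = 340.9 (H_out = 5.133) and T = 343.2 (H_out = 6.276) on hF = 5.362 gives T ≈ 341.4 K, at which ψ = 0.14.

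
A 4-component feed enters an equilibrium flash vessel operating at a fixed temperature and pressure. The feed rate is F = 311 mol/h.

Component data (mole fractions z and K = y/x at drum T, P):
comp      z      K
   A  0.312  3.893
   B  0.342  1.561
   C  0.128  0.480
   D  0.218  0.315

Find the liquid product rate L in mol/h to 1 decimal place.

Material balance + equilibrium reduce to Σ zᵢ(Kᵢ−1)/(1+V/F(Kᵢ−1)) = 0.
Check two-phase: ΣzᵢKᵢ = 1.879 > 1 and Σzᵢ/Kᵢ = 1.258 > 1, so g(0) = 0.879 > 0 and g(1) = -0.258 < 0.
Newton–Raphson from V/F = 0.58:
  V/F = 0.580: g = 0.1387, g' = -0.778 → V/F = 0.758
  V/F = 0.758: g = -0.0034, g' = -0.846 → V/F = 0.754
Converged at V/F = 0.754.
Then V = V/F·F = 0.7543·311 = 234.6 mol/h and L = F − V = 76.4 mol/h.

L = 76.4 mol/h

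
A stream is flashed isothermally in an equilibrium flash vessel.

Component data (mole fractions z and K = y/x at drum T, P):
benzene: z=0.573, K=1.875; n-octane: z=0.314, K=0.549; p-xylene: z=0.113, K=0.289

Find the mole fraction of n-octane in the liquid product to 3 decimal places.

Material balance + equilibrium reduce to Σ zᵢ(Kᵢ−1)/(1+V/F(Kᵢ−1)) = 0.
g(0) = ΣzᵢKᵢ − 1 = 0.279 and g(1) = 1 − Σzᵢ/Kᵢ = -0.269, so a root lies in (0, 1).
Iterate (Newton) starting at V/F = 0.5:
  V/F = 0.500: g = 0.0413, g' = -0.456 → V/F = 0.590
  V/F = 0.590: g = -0.0009, g' = -0.479 → V/F = 0.589
Converged at V/F = 0.589.
Compositions from xᵢ = zᵢ/(1+V/F(Kᵢ−1)), yᵢ = Kᵢxᵢ:
  benzene: x = 0.378, y = 0.709
  n-octane: x = 0.427, y = 0.235
  p-xylene: x = 0.194, y = 0.056

x_n-octane = 0.427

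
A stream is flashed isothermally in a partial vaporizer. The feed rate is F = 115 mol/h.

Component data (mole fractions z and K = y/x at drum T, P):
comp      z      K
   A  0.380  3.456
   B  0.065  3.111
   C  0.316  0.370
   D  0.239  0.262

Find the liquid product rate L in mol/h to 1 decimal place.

L = 66.1 mol/h

Let β = V/F and solve Σ zᵢ(Kᵢ−1)/(1+β(Kᵢ−1)) = 0.
g(0) = ΣzᵢKᵢ − 1 = 0.695 and g(1) = 1 − Σzᵢ/Kᵢ = -0.897, so a root lies in (0, 1).
Newton–Raphson from β = 0.63:
  β = 0.630: g = -0.2345, g' = -1.206 → β = 0.436
  β = 0.436: g = -0.0119, g' = -1.135 → β = 0.425
Converged at β = 0.425.
Then V = β·F = 0.4251·115 = 48.9 mol/h and L = F − V = 66.1 mol/h.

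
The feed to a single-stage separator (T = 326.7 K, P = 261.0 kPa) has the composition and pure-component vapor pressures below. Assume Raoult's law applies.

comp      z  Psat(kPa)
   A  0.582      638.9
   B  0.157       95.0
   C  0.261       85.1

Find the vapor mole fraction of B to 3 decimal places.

Raoult's law: Kᵢ = Pᵢˢᵃᵗ/P = Pᵢˢᵃᵗ/261.0.
  K_A = 638.9/261.0 = 2.44789, K_B = 95.0/261.0 = 0.36398, K_C = 85.1/261.0 = 0.32605
Rachford–Rice: g(ψ) = Σ zᵢ(Kᵢ−1)/(1+ψ(Kᵢ−1)) = 0.
Feasibility: ΣzᵢKᵢ = 1.567, Σzᵢ/Kᵢ = 1.470 — both > 1, two phases present.
Iterate (Newton) starting at ψ = 0.5:
  ψ = 0.500: g = 0.0771, g' = -0.817 → ψ = 0.594
  ψ = 0.594: g = -0.0011, g' = -0.847 → ψ = 0.593
Converged at ψ = 0.593.
Compositions from xᵢ = zᵢ/(1+ψ(Kᵢ−1)), yᵢ = Kᵢxᵢ:
  A: x = 0.313, y = 0.766
  B: x = 0.252, y = 0.092
  C: x = 0.435, y = 0.142

y_B = 0.092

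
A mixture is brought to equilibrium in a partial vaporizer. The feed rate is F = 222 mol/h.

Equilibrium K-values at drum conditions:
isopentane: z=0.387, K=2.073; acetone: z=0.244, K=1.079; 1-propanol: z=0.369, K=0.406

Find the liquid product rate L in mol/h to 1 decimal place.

Rachford–Rice: g(V/F) = Σ zᵢ(Kᵢ−1)/(1+V/F(Kᵢ−1)) = 0.
Feasibility: ΣzᵢKᵢ = 1.215, Σzᵢ/Kᵢ = 1.322 — both > 1, two phases present.
Newton–Raphson from V/F = 0.5:
  V/F = 0.500: g = -0.0230, g' = -0.454 → V/F = 0.449
Converged at V/F = 0.449.
Then V = V/F·F = 0.4489·222 = 99.7 mol/h and L = F − V = 122.3 mol/h.

L = 122.3 mol/h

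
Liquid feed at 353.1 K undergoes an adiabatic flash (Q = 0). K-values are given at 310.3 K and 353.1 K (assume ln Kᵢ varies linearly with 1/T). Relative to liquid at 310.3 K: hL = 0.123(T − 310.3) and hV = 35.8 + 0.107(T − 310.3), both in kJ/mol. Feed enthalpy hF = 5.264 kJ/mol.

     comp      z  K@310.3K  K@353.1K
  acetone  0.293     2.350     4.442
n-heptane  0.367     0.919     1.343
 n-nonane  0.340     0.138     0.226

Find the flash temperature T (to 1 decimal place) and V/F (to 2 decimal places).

T = 312.7 K, V/F = 0.14

Adiabatic flash: solve Rachford–Rice at each trial T, then check hF = ψ·hV(T) + (1−ψ)·hL(T).
  T = 310.3 K: K = (2.350, 0.919, 0.138), RR gives ψ = 0.097, H_out = 3.471 kJ/mol
  T = 353.1 K: K = (4.442, 1.343, 0.226), RR gives ψ = 0.546, H_out = 24.454 kJ/mol
  T = 331.7 K: K = (3.298, 1.125, 0.179), RR gives ψ = 0.378, H_out = 16.018 kJ/mol
  T = 321.0 K: K = (2.800, 1.020, 0.158), RR gives ψ = 0.260, H_out = 10.582 kJ/mol
  T = 315.6 K: K = (2.567, 0.969, 0.148), RR gives ψ = 0.185, H_out = 7.273 kJ/mol
  T = 313.0 K: K = (2.459, 0.944, 0.143), RR gives ψ = 0.144, H_out = 5.489 kJ/mol
  T = 311.6 K: K = (2.402, 0.931, 0.140), RR gives ψ = 0.120, H_out = 4.465 kJ/mol
Linear interpolation between T = 311.6 (H_out = 4.465) and T = 313.0 (H_out = 5.489) on hF = 5.264 gives T ≈ 312.7 K, at which ψ = 0.14.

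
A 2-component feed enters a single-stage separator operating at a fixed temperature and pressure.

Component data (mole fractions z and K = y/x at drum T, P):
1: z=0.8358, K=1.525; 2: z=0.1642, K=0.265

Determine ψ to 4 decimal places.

Rachford–Rice: g(ψ) = Σ zᵢ(Kᵢ−1)/(1+ψ(Kᵢ−1)) = 0.
Check two-phase: ΣzᵢKᵢ = 1.3181 > 1 and Σzᵢ/Kᵢ = 1.1677 > 1, so g(0) = 0.3181 > 0 and g(1) = -0.1677 < 0.
Binary case is linear: z₁(K₁−1)(1+ψ(K₂−1)) + z₂(K₂−1)(1+ψ(K₁−1)) = 0
⇒ ψ = [z₁(K₁−1)+z₂(K₂−1)] / [−(K₁−1)(K₂−1)] = 0.31811/0.38587 = 0.8244

ψ = 0.8244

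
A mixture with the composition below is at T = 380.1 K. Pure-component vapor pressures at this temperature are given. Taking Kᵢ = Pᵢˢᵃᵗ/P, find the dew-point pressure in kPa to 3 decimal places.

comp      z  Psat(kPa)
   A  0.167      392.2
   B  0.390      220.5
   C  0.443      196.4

At the dew point ψ → 1, so Σzᵢ/Kᵢ = 1 with Kᵢ = Pᵢˢᵃᵗ/P ⇒ 1/P = Σzᵢ/Pᵢˢᵃᵗ.
1/P = 0.167/392.2 + 0.390/220.5 + 0.443/196.4 = 0.004450 ⇒ P = 224.713 kPa

Pdew = 224.713 kPa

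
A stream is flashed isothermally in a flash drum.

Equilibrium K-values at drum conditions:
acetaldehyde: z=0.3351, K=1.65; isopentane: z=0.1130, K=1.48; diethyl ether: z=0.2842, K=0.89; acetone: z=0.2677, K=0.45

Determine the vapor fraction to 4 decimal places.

ψ = 0.3873

Material balance + equilibrium reduce to Σ zᵢ(Kᵢ−1)/(1+ψ(Kᵢ−1)) = 0.
Check two-phase: ΣzᵢKᵢ = 1.0936 > 1 and Σzᵢ/Kᵢ = 1.1937 > 1, so g(0) = 0.0936 > 0 and g(1) = -0.1937 < 0.
Newton iteration, ψ⁰ = 0.62:
  ψ = 0.6200: g = -0.05992, g' = -0.2778 → ψ = 0.4043
  ψ = 0.4043: g = -0.00415, g' = -0.2447 → ψ = 0.3874
  ψ = 0.3874: g = -0.00001, g' = -0.2434 → ψ = 0.3873
Converged at ψ = 0.3873.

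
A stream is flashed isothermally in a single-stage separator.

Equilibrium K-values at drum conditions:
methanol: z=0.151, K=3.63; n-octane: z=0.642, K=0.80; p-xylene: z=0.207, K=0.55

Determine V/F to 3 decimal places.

V/F = 0.249

Rachford–Rice: g(V/F) = Σ zᵢ(Kᵢ−1)/(1+V/F(Kᵢ−1)) = 0.
Feasibility: ΣzᵢKᵢ = 1.176, Σzᵢ/Kᵢ = 1.220 — both > 1, two phases present.
Iterate (Newton) starting at V/F = 0.5:
  V/F = 0.500: g = -0.0913, g' = -0.296 → V/F = 0.192
  V/F = 0.192: g = 0.0284, g' = -0.539 → V/F = 0.245
  V/F = 0.245: g = 0.0020, g' = -0.468 → V/F = 0.249
Converged at V/F = 0.249.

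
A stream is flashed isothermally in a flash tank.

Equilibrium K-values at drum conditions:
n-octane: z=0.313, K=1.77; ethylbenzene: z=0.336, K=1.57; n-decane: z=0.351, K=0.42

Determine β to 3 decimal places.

β = 0.589

Rachford–Rice: g(β) = Σ zᵢ(Kᵢ−1)/(1+β(Kᵢ−1)) = 0.
g(0) = ΣzᵢKᵢ − 1 = 0.229 and g(1) = 1 − Σzᵢ/Kᵢ = -0.227, so a root lies in (0, 1).
Iterate (Newton) starting at β = 0.5:
  β = 0.500: g = 0.0363, g' = -0.397 → β = 0.591
  β = 0.591: g = -0.0011, g' = -0.422 → β = 0.589
Converged at β = 0.589.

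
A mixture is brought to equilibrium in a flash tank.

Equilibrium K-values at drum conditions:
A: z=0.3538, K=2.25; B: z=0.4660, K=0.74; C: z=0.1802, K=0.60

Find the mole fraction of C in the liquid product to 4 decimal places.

x_C = 0.2439

Rachford–Rice: g(V/F) = Σ zᵢ(Kᵢ−1)/(1+V/F(Kᵢ−1)) = 0.
Feasibility: ΣzᵢKᵢ = 1.2490, Σzᵢ/Kᵢ = 1.0873 — both > 1, two phases present.
Newton–Raphson from V/F = 0.5:
  V/F = 0.5000: g = 0.04279, g' = -0.2960 → V/F = 0.6446
  V/F = 0.6446: g = 0.00225, g' = -0.2674 → V/F = 0.6530
Converged at V/F = 0.6530.
Compositions from xᵢ = zᵢ/(1+V/F(Kᵢ−1)), yᵢ = Kᵢxᵢ:
  A: x = 0.1948, y = 0.4383
  B: x = 0.5613, y = 0.4154
  C: x = 0.2439, y = 0.1463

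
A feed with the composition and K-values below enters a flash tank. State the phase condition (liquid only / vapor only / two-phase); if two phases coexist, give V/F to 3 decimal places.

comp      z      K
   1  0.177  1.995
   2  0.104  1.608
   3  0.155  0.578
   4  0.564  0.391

liquid only

ΣzᵢKᵢ = 0.830; Σzᵢ/Kᵢ = 1.864.
Since ΣzᵢKᵢ < 1 the mixture is below its bubble point — single liquid phase.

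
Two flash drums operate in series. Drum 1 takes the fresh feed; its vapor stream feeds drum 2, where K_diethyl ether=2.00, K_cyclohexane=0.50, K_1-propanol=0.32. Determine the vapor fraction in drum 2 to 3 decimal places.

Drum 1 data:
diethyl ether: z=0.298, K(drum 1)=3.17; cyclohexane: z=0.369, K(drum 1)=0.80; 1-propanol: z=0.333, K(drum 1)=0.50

Drum 1:
Let ψ₁ = V/F and solve Σ zᵢ(Kᵢ−1)/(1+ψ₁(Kᵢ−1)) = 0.
Check two-phase: ΣzᵢKᵢ = 1.406 > 1 and Σzᵢ/Kᵢ = 1.221 > 1, so g(0) = 0.406 > 0 and g(1) = -0.221 < 0.
Newton iteration, ψ₁⁰ = 0.46:
  ψ₁ = 0.460: g = 0.0261, g' = -0.510 → ψ₁ = 0.511
  ψ₁ = 0.511: g = 0.0007, g' = -0.484 → ψ₁ = 0.513
Converged at ψ₁ = 0.513.
Drum-1 compositions:
  diethyl ether: x = 0.141, y = 0.447
  cyclohexane: x = 0.411, y = 0.329
  1-propanol: x = 0.448, y = 0.224
Drum-2 feed = drum-1 vapor: z₂ = (0.4472, 0.3289, 0.2239).
Drum 2:
Rachford–Rice: g(ψ₂) = Σ zᵢ(Kᵢ−1)/(1+ψ₂(Kᵢ−1)) = 0.
Check two-phase: ΣzᵢKᵢ = 1.130 > 1 and Σzᵢ/Kᵢ = 1.581 > 1, so g(0) = 0.130 > 0 and g(1) = -0.581 < 0.
Iterate (Newton) starting at ψ₂ = 0.58:
  ψ₂ = 0.580: g = -0.2000, g' = -0.625 → ψ₂ = 0.260
  ψ₂ = 0.260: g = -0.0189, g' = -0.543 → ψ₂ = 0.225
Converged at ψ₂ = 0.225.
  diethyl ether: x = 0.365, y = 0.730
  cyclohexane: x = 0.371, y = 0.185
  1-propanol: x = 0.264, y = 0.085

V/F (drum 2) = 0.225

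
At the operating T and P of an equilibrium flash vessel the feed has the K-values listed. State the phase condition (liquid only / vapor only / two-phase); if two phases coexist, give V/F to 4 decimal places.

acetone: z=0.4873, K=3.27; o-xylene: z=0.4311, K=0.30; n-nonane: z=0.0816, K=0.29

ΣzᵢKᵢ = 1.7465; Σzᵢ/Kᵢ = 1.8674.
Both exceed 1, so a two-phase solution exists.
Let ψ = V/F and solve Σ zᵢ(Kᵢ−1)/(1+ψ(Kᵢ−1)) = 0.
Newton iteration, ψ⁰ = 0.5:
  ψ = 0.5000: g = -0.03597, g' = -1.1497 → ψ = 0.4687
Converged at ψ = 0.4687.

two-phase, V/F = 0.4687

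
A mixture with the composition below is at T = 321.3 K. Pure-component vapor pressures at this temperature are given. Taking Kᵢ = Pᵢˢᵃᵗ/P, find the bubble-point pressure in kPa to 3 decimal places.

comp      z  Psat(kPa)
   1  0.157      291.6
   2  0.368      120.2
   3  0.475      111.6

At the bubble point ψ → 0, so ΣzᵢKᵢ = 1 with Kᵢ = Pᵢˢᵃᵗ/P ⇒ P = ΣzᵢPᵢˢᵃᵗ.
P = 0.157·291.6 + 0.368·120.2 + 0.475·111.6 = 143.025 kPa

Pbub = 143.025 kPa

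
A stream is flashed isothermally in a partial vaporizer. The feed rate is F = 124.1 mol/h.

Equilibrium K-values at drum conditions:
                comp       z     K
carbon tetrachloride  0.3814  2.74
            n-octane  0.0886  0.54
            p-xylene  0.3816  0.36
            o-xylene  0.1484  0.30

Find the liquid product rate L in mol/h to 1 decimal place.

Rachford–Rice: g(V/F) = Σ zᵢ(Kᵢ−1)/(1+V/F(Kᵢ−1)) = 0.
Check two-phase: ΣzᵢKᵢ = 1.2748 > 1 and Σzᵢ/Kᵢ = 1.8579 > 1, so g(0) = 0.2748 > 0 and g(1) = -0.8579 < 0.
Newton–Raphson from V/F = 0.41:
  V/F = 0.4100: g = -0.13971, g' = -0.8521 → V/F = 0.2461
  V/F = 0.2461: g = 0.00337, g' = -0.9163 → V/F = 0.2497
Converged at V/F = 0.2497.
Then V = V/F·F = 0.2497·124.1 = 31.0 mol/h and L = F − V = 93.1 mol/h.

L = 93.1 mol/h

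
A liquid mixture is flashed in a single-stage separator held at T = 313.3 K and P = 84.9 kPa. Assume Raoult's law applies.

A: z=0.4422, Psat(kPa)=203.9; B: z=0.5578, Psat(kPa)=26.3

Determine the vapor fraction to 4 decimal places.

ψ = 0.2427

Raoult's law: Kᵢ = Pᵢˢᵃᵗ/P = Pᵢˢᵃᵗ/84.9.
  K_A = 203.9/84.9 = 2.401649, K_B = 26.3/84.9 = 0.309776
Material balance + equilibrium reduce to Σ zᵢ(Kᵢ−1)/(1+ψ(Kᵢ−1)) = 0.
Feasibility: ΣzᵢKᵢ = 1.2348, Σzᵢ/Kᵢ = 1.9848 — both > 1, two phases present.
Binary case is linear: z₁(K₁−1)(1+ψ(K₂−1)) + z₂(K₂−1)(1+ψ(K₁−1)) = 0
⇒ ψ = [z₁(K₁−1)+z₂(K₂−1)] / [−(K₁−1)(K₂−1)] = 0.23480/0.96745 = 0.2427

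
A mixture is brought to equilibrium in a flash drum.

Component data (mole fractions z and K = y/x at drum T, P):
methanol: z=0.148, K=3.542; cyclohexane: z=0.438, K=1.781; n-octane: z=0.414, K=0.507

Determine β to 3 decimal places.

Material balance + equilibrium reduce to Σ zᵢ(Kᵢ−1)/(1+β(Kᵢ−1)) = 0.
g(0) = ΣzᵢKᵢ − 1 = 0.514 and g(1) = 1 − Σzᵢ/Kᵢ = -0.104, so a root lies in (0, 1).
Newton iteration, β⁰ = 0.5:
  β = 0.500: g = 0.1408, g' = -0.501 → β = 0.781
  β = 0.781: g = 0.0065, g' = -0.476 → β = 0.795
Converged at β = 0.795.

β = 0.795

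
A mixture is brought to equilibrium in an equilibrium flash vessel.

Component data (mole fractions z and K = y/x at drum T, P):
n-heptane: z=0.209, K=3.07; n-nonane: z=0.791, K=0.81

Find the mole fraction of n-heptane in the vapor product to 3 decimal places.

y_n-heptane = 0.258

Rachford–Rice: g(ψ) = Σ zᵢ(Kᵢ−1)/(1+ψ(Kᵢ−1)) = 0.
Feasibility: ΣzᵢKᵢ = 1.282, Σzᵢ/Kᵢ = 1.045 — both > 1, two phases present.
Newton–Raphson from ψ = 0.5:
  ψ = 0.500: g = 0.0465, g' = -0.251 → ψ = 0.685
  ψ = 0.685: g = 0.0061, g' = -0.191 → ψ = 0.717
  ψ = 0.717: g = 0.0001, g' = -0.183 → ψ = 0.718
Converged at ψ = 0.718.
Compositions from xᵢ = zᵢ/(1+ψ(Kᵢ−1)), yᵢ = Kᵢxᵢ:
  n-heptane: x = 0.084, y = 0.258
  n-nonane: x = 0.916, y = 0.742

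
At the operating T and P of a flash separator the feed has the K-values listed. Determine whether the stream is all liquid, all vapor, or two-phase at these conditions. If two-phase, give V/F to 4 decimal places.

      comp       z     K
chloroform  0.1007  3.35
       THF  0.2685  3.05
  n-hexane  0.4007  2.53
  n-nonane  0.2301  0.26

two-phase, V/F = 0.9116

ΣzᵢKᵢ = 2.2299; Σzᵢ/Kᵢ = 1.1615.
Both exceed 1, so a two-phase solution exists.
Rachford–Rice: g(ψ) = Σ zᵢ(Kᵢ−1)/(1+ψ(Kᵢ−1)) = 0.
Newton iteration, ψ⁰ = 0.5:
  ψ = 0.5000: g = 0.45769, g' = -1.0113 → ψ = 0.9526
  ψ = 0.9526: g = -0.06806, g' = -1.7847 → ψ = 0.9144
  ψ = 0.9144: g = -0.00448, g' = -1.5610 → ψ = 0.9116
Converged at ψ = 0.9116.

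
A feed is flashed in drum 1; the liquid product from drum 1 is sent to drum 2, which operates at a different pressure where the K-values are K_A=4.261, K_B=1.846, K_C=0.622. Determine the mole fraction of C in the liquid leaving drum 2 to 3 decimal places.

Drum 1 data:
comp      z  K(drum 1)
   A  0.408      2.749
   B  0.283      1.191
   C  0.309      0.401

Drum 1:
Material balance + equilibrium reduce to Σ zᵢ(Kᵢ−1)/(1+ψ₁(Kᵢ−1)) = 0.
g(0) = ΣzᵢKᵢ − 1 = 0.583 and g(1) = 1 − Σzᵢ/Kᵢ = -0.157, so a root lies in (0, 1).
Newton iteration, ψ₁⁰ = 0.5:
  ψ₁ = 0.500: g = 0.1658, g' = -0.590 → ψ₁ = 0.781
  ψ₁ = 0.781: g = 0.0008, g' = -0.622 → ψ₁ = 0.782
Converged at ψ₁ = 0.782.
Drum-1 compositions:
  A: x = 0.172, y = 0.474
  B: x = 0.246, y = 0.293
  C: x = 0.582, y = 0.233
Drum-2 feed = drum-1 liquid: z₂ = (0.1723, 0.2462, 0.5815).
Drum 2:
Let ψ₂ = V/F and solve Σ zᵢ(Kᵢ−1)/(1+ψ₂(Kᵢ−1)) = 0.
Feasibility: ΣzᵢKᵢ = 1.550, Σzᵢ/Kᵢ = 1.109 — both > 1, two phases present.
Newton iteration, ψ₂⁰ = 0.5:
  ψ₂ = 0.500: g = 0.0889, g' = -0.478 → ψ₂ = 0.686
  ψ₂ = 0.686: g = 0.0086, g' = -0.397 → ψ₂ = 0.708
Converged at ψ₂ = 0.708.
  A: x = 0.052, y = 0.222
  B: x = 0.154, y = 0.284
  C: x = 0.794, y = 0.494

x_C (drum 2) = 0.794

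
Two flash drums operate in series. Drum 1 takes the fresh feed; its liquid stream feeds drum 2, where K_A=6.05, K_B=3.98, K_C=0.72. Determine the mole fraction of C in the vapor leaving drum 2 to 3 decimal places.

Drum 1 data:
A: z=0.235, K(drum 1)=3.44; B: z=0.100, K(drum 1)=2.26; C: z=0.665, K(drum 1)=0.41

y_C (drum 2) = 0.675

Drum 1:
Rachford–Rice: g(ψ₁) = Σ zᵢ(Kᵢ−1)/(1+ψ₁(Kᵢ−1)) = 0.
Check two-phase: ΣzᵢKᵢ = 1.307 > 1 and Σzᵢ/Kᵢ = 1.735 > 1, so g(0) = 0.307 > 0 and g(1) = -0.735 < 0.
Iterate (Newton) starting at ψ₁ = 0.5:
  ψ₁ = 0.500: g = -0.2209, g' = -0.809 → ψ₁ = 0.227
  ψ₁ = 0.227: g = 0.0139, g' = -0.984 → ψ₁ = 0.241
Converged at ψ₁ = 0.241.
Drum-1 compositions:
  A: x = 0.148, y = 0.509
  B: x = 0.077, y = 0.173
  C: x = 0.775, y = 0.318
Drum-2 feed = drum-1 liquid: z₂ = (0.1479, 0.0767, 0.7754).
Drum 2:
Let ψ₂ = V/F and solve Σ zᵢ(Kᵢ−1)/(1+ψ₂(Kᵢ−1)) = 0.
Feasibility: ΣzᵢKᵢ = 1.758, Σzᵢ/Kᵢ = 1.121 — both > 1, two phases present.
Newton iteration, ψ₂⁰ = 0.62:
  ψ₂ = 0.620: g = -0.0017, g' = -0.394 → ψ₂ = 0.616
Converged at ψ₂ = 0.616.
  A: x = 0.036, y = 0.218
  B: x = 0.027, y = 0.108
  C: x = 0.937, y = 0.675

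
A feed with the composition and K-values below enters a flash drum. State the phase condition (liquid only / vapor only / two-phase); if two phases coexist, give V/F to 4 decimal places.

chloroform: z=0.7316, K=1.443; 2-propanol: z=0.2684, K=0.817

ΣzᵢKᵢ = 1.2750; Σzᵢ/Kᵢ = 0.8355.
Since Σzᵢ/Kᵢ < 1 the mixture is above its dew point — single vapor phase.

vapor only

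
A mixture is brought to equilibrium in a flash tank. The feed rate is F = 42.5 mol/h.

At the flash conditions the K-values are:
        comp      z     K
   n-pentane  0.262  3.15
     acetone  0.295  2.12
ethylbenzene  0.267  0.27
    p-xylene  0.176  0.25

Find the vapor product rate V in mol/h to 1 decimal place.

Newton iteration, ψ⁰ = 0.5:
  ψ = 0.500: g = -0.0349, g' = -1.040 → ψ = 0.466
Converged at ψ = 0.466.
Then V = ψ·F = 0.4662·42.5 = 19.8 mol/h and L = F − V = 22.7 mol/h.

V = 19.8 mol/h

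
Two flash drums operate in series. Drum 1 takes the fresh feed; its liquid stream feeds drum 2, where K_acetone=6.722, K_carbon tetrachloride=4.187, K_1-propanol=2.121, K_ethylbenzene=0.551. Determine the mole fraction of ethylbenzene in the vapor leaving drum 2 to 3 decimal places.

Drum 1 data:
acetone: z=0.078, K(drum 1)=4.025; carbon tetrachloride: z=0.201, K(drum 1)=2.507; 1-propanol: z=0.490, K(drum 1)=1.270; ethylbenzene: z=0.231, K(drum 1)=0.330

Drum 1:
Material balance + equilibrium reduce to Σ zᵢ(Kᵢ−1)/(1+ψ₁(Kᵢ−1)) = 0.
Feasibility: ΣzᵢKᵢ = 1.516, Σzᵢ/Kᵢ = 1.185 — both > 1, two phases present.
Newton–Raphson from ψ₁ = 0.5:
  ψ₁ = 0.500: g = 0.1505, g' = -0.524 → ψ₁ = 0.787
  ψ₁ = 0.787: g = -0.0101, g' = -0.647 → ψ₁ = 0.772
  ψ₁ = 0.772: g = -0.0001, g' = -0.631 → ψ₁ = 0.771
Converged at ψ₁ = 0.771.
Drum-1 compositions:
  acetone: x = 0.023, y = 0.094
  carbon tetrachloride: x = 0.093, y = 0.233
  1-propanol: x = 0.406, y = 0.515
  ethylbenzene: x = 0.478, y = 0.158
Drum-2 feed = drum-1 liquid: z₂ = (0.0234, 0.0929, 0.4055, 0.4781).
Drum 2:
Iterate (Newton) starting at ψ₂ = 0.63:
  ψ₂ = 0.630: g = 0.0946, g' = -0.503 → ψ₂ = 0.818
  ψ₂ = 0.818: g = 0.0035, g' = -0.476 → ψ₂ = 0.825
Converged at ψ₂ = 0.825.
  acetone: x = 0.004, y = 0.027
  carbon tetrachloride: x = 0.026, y = 0.107
  1-propanol: x = 0.211, y = 0.447
  ethylbenzene: x = 0.760, y = 0.419

y_ethylbenzene (drum 2) = 0.419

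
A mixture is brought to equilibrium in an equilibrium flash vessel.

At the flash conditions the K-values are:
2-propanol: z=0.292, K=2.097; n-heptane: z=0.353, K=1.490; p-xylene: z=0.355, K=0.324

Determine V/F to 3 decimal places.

V/F = 0.470

Material balance + equilibrium reduce to Σ zᵢ(Kᵢ−1)/(1+V/F(Kᵢ−1)) = 0.
Feasibility: ΣzᵢKᵢ = 1.253, Σzᵢ/Kᵢ = 1.472 — both > 1, two phases present.
Iterate (Newton) starting at V/F = 0.5:
  V/F = 0.500: g = -0.0167, g' = -0.571 → V/F = 0.471
  V/F = 0.471: g = -0.0002, g' = -0.558 → V/F = 0.470
Converged at V/F = 0.470.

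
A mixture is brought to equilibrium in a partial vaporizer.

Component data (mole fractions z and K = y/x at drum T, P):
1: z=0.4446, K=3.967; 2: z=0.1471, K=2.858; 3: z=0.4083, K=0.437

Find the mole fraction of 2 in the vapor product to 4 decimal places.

Material balance + equilibrium reduce to Σ zᵢ(Kᵢ−1)/(1+V/F(Kᵢ−1)) = 0.
g(0) = ΣzᵢKᵢ − 1 = 1.3626 and g(1) = 1 − Σzᵢ/Kᵢ = -0.0979, so a root lies in (0, 1).
Newton–Raphson from V/F = 0.42:
  V/F = 0.4200: g = 0.43974, g' = -1.1580 → V/F = 0.7998
  V/F = 0.7998: g = 0.08289, g' = -0.8544 → V/F = 0.8968
  V/F = 0.8968: g = -0.00142, g' = -0.8914 → V/F = 0.8952
Converged at V/F = 0.8952.
Compositions from xᵢ = zᵢ/(1+V/F(Kᵢ−1)), yᵢ = Kᵢxᵢ:
  1: x = 0.1216, y = 0.4824
  2: x = 0.0552, y = 0.1579
  3: x = 0.8232, y = 0.3597

y_2 = 0.1579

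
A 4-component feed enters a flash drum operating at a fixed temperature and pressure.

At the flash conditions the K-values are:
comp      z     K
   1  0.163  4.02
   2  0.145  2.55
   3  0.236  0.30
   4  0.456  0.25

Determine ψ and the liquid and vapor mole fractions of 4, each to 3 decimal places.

ψ = 0.116, x_4 = 0.500, y_4 = 0.125

Let ψ = V/F and solve Σ zᵢ(Kᵢ−1)/(1+ψ(Kᵢ−1)) = 0.
Check two-phase: ΣzᵢKᵢ = 1.210 > 1 and Σzᵢ/Kᵢ = 2.708 > 1, so g(0) = 0.210 > 0 and g(1) = -1.708 < 0.
Iterate (Newton) starting at ψ = 0.6:
  ψ = 0.600: g = -0.6151, g' = -1.473 → ψ = 0.182
  ψ = 0.182: g = -0.0930, g' = -1.326 → ψ = 0.112
  ψ = 0.112: g = 0.0063, g' = -1.524 → ψ = 0.116
Converged at ψ = 0.116.
Compositions from xᵢ = zᵢ/(1+ψ(Kᵢ−1)), yᵢ = Kᵢxᵢ:
  1: x = 0.121, y = 0.485
  2: x = 0.123, y = 0.313
  3: x = 0.257, y = 0.077
  4: x = 0.500, y = 0.125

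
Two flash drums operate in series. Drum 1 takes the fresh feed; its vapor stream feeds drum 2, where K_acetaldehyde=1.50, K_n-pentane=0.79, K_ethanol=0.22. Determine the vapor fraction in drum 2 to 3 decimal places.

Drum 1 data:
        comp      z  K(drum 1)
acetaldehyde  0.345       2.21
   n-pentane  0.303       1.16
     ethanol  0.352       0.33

Drum 1:
Newton–Raphson from ψ₁ = 0.5:
  ψ₁ = 0.500: g = -0.0497, g' = -0.560 → ψ₁ = 0.411
  ψ₁ = 0.411: g = -0.0013, g' = -0.533 → ψ₁ = 0.409
Converged at ψ₁ = 0.409.
Drum-1 compositions:
  acetaldehyde: x = 0.231, y = 0.510
  n-pentane: x = 0.284, y = 0.330
  ethanol: x = 0.485, y = 0.160
Drum-2 feed = drum-1 vapor: z₂ = (0.5101, 0.3299, 0.1600).
Drum 2:
Let ψ₂ = V/F and solve Σ zᵢ(Kᵢ−1)/(1+ψ₂(Kᵢ−1)) = 0.
g(0) = ΣzᵢKᵢ − 1 = 0.061 and g(1) = 1 − Σzᵢ/Kᵢ = -0.485, so a root lies in (0, 1).
Newton iteration, ψ₂⁰ = 0.5:
  ψ₂ = 0.500: g = -0.0779, g' = -0.361 → ψ₂ = 0.284
  ψ₂ = 0.284: g = -0.0107, g' = -0.275 → ψ₂ = 0.245
Converged at ψ₂ = 0.245.
  acetaldehyde: x = 0.455, y = 0.682
  n-pentane: x = 0.348, y = 0.275
  ethanol: x = 0.198, y = 0.043

V/F (drum 2) = 0.245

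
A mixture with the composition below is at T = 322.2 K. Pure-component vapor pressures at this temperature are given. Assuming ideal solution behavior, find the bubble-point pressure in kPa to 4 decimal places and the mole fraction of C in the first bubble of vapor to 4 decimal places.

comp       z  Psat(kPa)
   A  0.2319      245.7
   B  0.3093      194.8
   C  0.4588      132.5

At the bubble point ψ → 0, so ΣzᵢKᵢ = 1 with Kᵢ = Pᵢˢᵃᵗ/P ⇒ P = ΣzᵢPᵢˢᵃᵗ.
P = 0.2319·245.7 + 0.3093·194.8 + 0.4588·132.5 = 178.0205 kPa
yᵢ = zᵢPᵢˢᵃᵗ/P ⇒ y_C = 0.4588·132.5/178.0205 = 0.3415

Pbub = 178.0205 kPa, y_C = 0.3415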